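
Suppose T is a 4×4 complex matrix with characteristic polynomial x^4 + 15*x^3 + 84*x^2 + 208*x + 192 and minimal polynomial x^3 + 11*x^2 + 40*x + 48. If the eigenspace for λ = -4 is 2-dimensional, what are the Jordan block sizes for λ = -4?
Block sizes for λ = -4: [2, 1]

Step 1 — from the characteristic polynomial, algebraic multiplicity of λ = -4 is 3. From dim ker(T − (-4)·I) = 2, there are exactly 2 Jordan blocks for λ = -4.
Step 2 — from the minimal polynomial, the factor (x + 4)^2 tells us the largest block for λ = -4 has size 2.
Step 3 — with total size 3, 2 blocks, and largest block 2, the block sizes (in nonincreasing order) are [2, 1].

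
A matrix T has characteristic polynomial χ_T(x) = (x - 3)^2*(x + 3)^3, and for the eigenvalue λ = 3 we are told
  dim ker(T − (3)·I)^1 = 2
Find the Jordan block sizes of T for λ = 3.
Block sizes for λ = 3: [1, 1]

From the dimensions of kernels of powers, the number of Jordan blocks of size at least j is d_j − d_{j−1} where d_j = dim ker(N^j) (with d_0 = 0). Computing the differences gives [2].
The number of blocks of size exactly k is (#blocks of size ≥ k) − (#blocks of size ≥ k + 1), so the partition is: 2 block(s) of size 1.
In nonincreasing order the block sizes are [1, 1].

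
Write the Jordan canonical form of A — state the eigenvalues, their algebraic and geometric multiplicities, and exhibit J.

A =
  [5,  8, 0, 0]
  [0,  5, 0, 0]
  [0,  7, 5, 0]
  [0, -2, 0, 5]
J_2(5) ⊕ J_1(5) ⊕ J_1(5)

The characteristic polynomial is
  det(x·I − A) = x^4 - 20*x^3 + 150*x^2 - 500*x + 625 = (x - 5)^4

Eigenvalues and multiplicities (the geometric multiplicity of λ is n − rank(A − λI), which equals the number of Jordan blocks for λ):
  λ = 5: algebraic multiplicity = 4, geometric multiplicity = 3

Determining the block sizes for each eigenvalue:
  λ = 5: 3 blocks summing to 4 forces exactly one block of size 2 and the rest size 1 → block sizes [2, 1, 1]

Assembling the blocks gives a Jordan form
J =
  [5, 1, 0, 0]
  [0, 5, 0, 0]
  [0, 0, 5, 0]
  [0, 0, 0, 5]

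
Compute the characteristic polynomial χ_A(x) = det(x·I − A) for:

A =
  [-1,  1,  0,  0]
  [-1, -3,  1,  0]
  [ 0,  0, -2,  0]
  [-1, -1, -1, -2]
x^4 + 8*x^3 + 24*x^2 + 32*x + 16

Expanding det(x·I − A) (e.g. by cofactor expansion or by noting that A is similar to its Jordan form J, which has the same characteristic polynomial as A) gives
  χ_A(x) = x^4 + 8*x^3 + 24*x^2 + 32*x + 16
which factors as (x + 2)^4. The eigenvalues (with algebraic multiplicities) are λ = -2 with multiplicity 4.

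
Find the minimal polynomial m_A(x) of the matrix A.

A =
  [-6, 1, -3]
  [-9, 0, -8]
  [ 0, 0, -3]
x^3 + 9*x^2 + 27*x + 27

The characteristic polynomial is χ_A(x) = (x + 3)^3, so the eigenvalues are known. The minimal polynomial is
  m_A(x) = Π_λ (x − λ)^{k_λ}
where k_λ is the size of the *largest* Jordan block for λ (equivalently, the smallest k with (A − λI)^k v = 0 for every generalised eigenvector v of λ).

  λ = -3: largest Jordan block has size 3, contributing (x + 3)^3

So m_A(x) = (x + 3)^3 = x^3 + 9*x^2 + 27*x + 27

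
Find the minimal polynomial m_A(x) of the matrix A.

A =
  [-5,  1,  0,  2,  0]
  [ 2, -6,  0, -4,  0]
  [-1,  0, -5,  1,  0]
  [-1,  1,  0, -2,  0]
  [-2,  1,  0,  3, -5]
x^3 + 14*x^2 + 65*x + 100

The characteristic polynomial is χ_A(x) = (x + 4)^2*(x + 5)^3, so the eigenvalues are known. The minimal polynomial is
  m_A(x) = Π_λ (x − λ)^{k_λ}
where k_λ is the size of the *largest* Jordan block for λ (equivalently, the smallest k with (A − λI)^k v = 0 for every generalised eigenvector v of λ).

  λ = -5: largest Jordan block has size 2, contributing (x + 5)^2
  λ = -4: largest Jordan block has size 1, contributing (x + 4)

So m_A(x) = (x + 4)*(x + 5)^2 = x^3 + 14*x^2 + 65*x + 100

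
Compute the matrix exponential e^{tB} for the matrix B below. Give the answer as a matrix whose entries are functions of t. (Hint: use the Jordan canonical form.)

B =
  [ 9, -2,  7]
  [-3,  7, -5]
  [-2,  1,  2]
e^{tB} =
  [t^2*exp(6*t)/2 + 3*t*exp(6*t) + exp(6*t), -t^2*exp(6*t)/2 - 2*t*exp(6*t), 3*t^2*exp(6*t)/2 + 7*t*exp(6*t)]
  [-t^2*exp(6*t) - 3*t*exp(6*t), t^2*exp(6*t) + t*exp(6*t) + exp(6*t), -3*t^2*exp(6*t) - 5*t*exp(6*t)]
  [-t^2*exp(6*t)/2 - 2*t*exp(6*t), t^2*exp(6*t)/2 + t*exp(6*t), -3*t^2*exp(6*t)/2 - 4*t*exp(6*t) + exp(6*t)]

Strategy: write B = P · J · P⁻¹ where J is a Jordan canonical form, so e^{tB} = P · e^{tJ} · P⁻¹, and e^{tJ} can be computed block-by-block.

B has Jordan form
J =
  [6, 1, 0]
  [0, 6, 1]
  [0, 0, 6]
(up to reordering of blocks).

Per-block formulas:
  For a 3×3 Jordan block J_3(6): exp(t · J_3(6)) = e^(6t)·(I + t·N + (t^2/2)·N^2), where N is the 3×3 nilpotent shift.

After assembling e^{tJ} and conjugating by P, we get:

e^{tB} =
  [t^2*exp(6*t)/2 + 3*t*exp(6*t) + exp(6*t), -t^2*exp(6*t)/2 - 2*t*exp(6*t), 3*t^2*exp(6*t)/2 + 7*t*exp(6*t)]
  [-t^2*exp(6*t) - 3*t*exp(6*t), t^2*exp(6*t) + t*exp(6*t) + exp(6*t), -3*t^2*exp(6*t) - 5*t*exp(6*t)]
  [-t^2*exp(6*t)/2 - 2*t*exp(6*t), t^2*exp(6*t)/2 + t*exp(6*t), -3*t^2*exp(6*t)/2 - 4*t*exp(6*t) + exp(6*t)]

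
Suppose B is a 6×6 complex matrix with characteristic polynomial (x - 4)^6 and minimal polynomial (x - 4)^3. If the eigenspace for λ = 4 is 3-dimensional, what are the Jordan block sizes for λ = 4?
Block sizes for λ = 4: [3, 2, 1]

Step 1 — from the characteristic polynomial, algebraic multiplicity of λ = 4 is 6. From dim ker(B − (4)·I) = 3, there are exactly 3 Jordan blocks for λ = 4.
Step 2 — from the minimal polynomial, the factor (x − 4)^3 tells us the largest block for λ = 4 has size 3.
Step 3 — with total size 6, 3 blocks, and largest block 3, the block sizes (in nonincreasing order) are [3, 2, 1].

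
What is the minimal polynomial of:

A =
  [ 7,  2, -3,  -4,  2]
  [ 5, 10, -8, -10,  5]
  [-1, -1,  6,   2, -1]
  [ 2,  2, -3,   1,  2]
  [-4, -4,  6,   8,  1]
x^3 - 15*x^2 + 75*x - 125

The characteristic polynomial is χ_A(x) = (x - 5)^5, so the eigenvalues are known. The minimal polynomial is
  m_A(x) = Π_λ (x − λ)^{k_λ}
where k_λ is the size of the *largest* Jordan block for λ (equivalently, the smallest k with (A − λI)^k v = 0 for every generalised eigenvector v of λ).

  λ = 5: largest Jordan block has size 3, contributing (x − 5)^3

So m_A(x) = (x - 5)^3 = x^3 - 15*x^2 + 75*x - 125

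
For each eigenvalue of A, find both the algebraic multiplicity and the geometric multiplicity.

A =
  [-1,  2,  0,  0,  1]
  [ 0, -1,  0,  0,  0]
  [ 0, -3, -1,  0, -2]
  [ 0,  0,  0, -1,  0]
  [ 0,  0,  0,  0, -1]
λ = -1: alg = 5, geom = 3

Step 1 — factor the characteristic polynomial to read off the algebraic multiplicities:
  χ_A(x) = (x + 1)^5

Step 2 — compute geometric multiplicities via the rank-nullity identity g(λ) = n − rank(A − λI):
  rank(A − (-1)·I) = 2, so dim ker(A − (-1)·I) = n − 2 = 3

Summary:
  λ = -1: algebraic multiplicity = 5, geometric multiplicity = 3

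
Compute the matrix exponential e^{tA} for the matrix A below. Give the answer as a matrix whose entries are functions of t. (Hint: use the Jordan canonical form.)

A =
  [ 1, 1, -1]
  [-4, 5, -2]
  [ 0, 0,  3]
e^{tA} =
  [-2*t*exp(3*t) + exp(3*t), t*exp(3*t), -t*exp(3*t)]
  [-4*t*exp(3*t), 2*t*exp(3*t) + exp(3*t), -2*t*exp(3*t)]
  [0, 0, exp(3*t)]

Strategy: write A = P · J · P⁻¹ where J is a Jordan canonical form, so e^{tA} = P · e^{tJ} · P⁻¹, and e^{tJ} can be computed block-by-block.

A has Jordan form
J =
  [3, 1, 0]
  [0, 3, 0]
  [0, 0, 3]
(up to reordering of blocks).

Per-block formulas:
  For a 1×1 block at λ = 3: exp(t · [3]) = [e^(3t)].
  For a 2×2 Jordan block J_2(3): exp(t · J_2(3)) = e^(3t)·(I + t·N), where N is the 2×2 nilpotent shift.

After assembling e^{tJ} and conjugating by P, we get:

e^{tA} =
  [-2*t*exp(3*t) + exp(3*t), t*exp(3*t), -t*exp(3*t)]
  [-4*t*exp(3*t), 2*t*exp(3*t) + exp(3*t), -2*t*exp(3*t)]
  [0, 0, exp(3*t)]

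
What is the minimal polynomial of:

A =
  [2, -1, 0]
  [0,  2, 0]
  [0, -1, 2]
x^2 - 4*x + 4

The characteristic polynomial is χ_A(x) = (x - 2)^3, so the eigenvalues are known. The minimal polynomial is
  m_A(x) = Π_λ (x − λ)^{k_λ}
where k_λ is the size of the *largest* Jordan block for λ (equivalently, the smallest k with (A − λI)^k v = 0 for every generalised eigenvector v of λ).

  λ = 2: largest Jordan block has size 2, contributing (x − 2)^2

So m_A(x) = (x - 2)^2 = x^2 - 4*x + 4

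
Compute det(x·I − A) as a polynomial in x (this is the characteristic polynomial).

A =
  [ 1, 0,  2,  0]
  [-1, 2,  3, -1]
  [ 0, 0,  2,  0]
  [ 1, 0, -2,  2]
x^4 - 7*x^3 + 18*x^2 - 20*x + 8

Expanding det(x·I − A) (e.g. by cofactor expansion or by noting that A is similar to its Jordan form J, which has the same characteristic polynomial as A) gives
  χ_A(x) = x^4 - 7*x^3 + 18*x^2 - 20*x + 8
which factors as (x - 2)^3*(x - 1). The eigenvalues (with algebraic multiplicities) are λ = 1 with multiplicity 1, λ = 2 with multiplicity 3.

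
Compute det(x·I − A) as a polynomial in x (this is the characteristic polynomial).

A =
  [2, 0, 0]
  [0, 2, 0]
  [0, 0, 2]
x^3 - 6*x^2 + 12*x - 8

Expanding det(x·I − A) (e.g. by cofactor expansion or by noting that A is similar to its Jordan form J, which has the same characteristic polynomial as A) gives
  χ_A(x) = x^3 - 6*x^2 + 12*x - 8
which factors as (x - 2)^3. The eigenvalues (with algebraic multiplicities) are λ = 2 with multiplicity 3.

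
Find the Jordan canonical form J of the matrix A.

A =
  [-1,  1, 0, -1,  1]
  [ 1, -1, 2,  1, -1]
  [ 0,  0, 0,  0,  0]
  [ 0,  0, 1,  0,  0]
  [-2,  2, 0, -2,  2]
J_3(0) ⊕ J_1(0) ⊕ J_1(0)

The characteristic polynomial is
  det(x·I − A) = x^5

Eigenvalues and multiplicities (the geometric multiplicity of λ is n − rank(A − λI), which equals the number of Jordan blocks for λ):
  λ = 0: algebraic multiplicity = 5, geometric multiplicity = 3

Determining the block sizes for each eigenvalue:
  λ = 0: with am = 5 and gm = 3, the partition is not yet determined (e.g. several partitions of 5 into 3 parts exist). Let N = A − (0)·I. Computing rank(N^1) = 2, rank(N^2) = 1, rank(N^3) = 0; the number of blocks of size ≥ j is rank(N^{j−1}) − rank(N^j), giving [3, 1, 1]. So we have 1 block(s) of size 3, 2 block(s) of size 1 → block sizes [3, 1, 1]

Assembling the blocks gives a Jordan form
J =
  [0, 1, 0, 0, 0]
  [0, 0, 1, 0, 0]
  [0, 0, 0, 0, 0]
  [0, 0, 0, 0, 0]
  [0, 0, 0, 0, 0]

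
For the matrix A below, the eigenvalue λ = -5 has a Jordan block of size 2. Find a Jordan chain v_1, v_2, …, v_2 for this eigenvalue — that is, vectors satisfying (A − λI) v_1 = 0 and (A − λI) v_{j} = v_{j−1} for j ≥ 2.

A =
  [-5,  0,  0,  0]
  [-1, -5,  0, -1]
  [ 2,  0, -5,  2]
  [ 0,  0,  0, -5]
A Jordan chain for λ = -5 of length 2:
v_1 = (0, -1, 2, 0)ᵀ
v_2 = (1, 0, 0, 0)ᵀ

Let N = A − (-5)·I. We want v_2 with N^2 v_2 = 0 but N^1 v_2 ≠ 0; then v_{j-1} := N · v_j for j = 2, …, 2.

Pick v_2 = (1, 0, 0, 0)ᵀ.
Then v_1 = N · v_2 = (0, -1, 2, 0)ᵀ.

Sanity check: (A − (-5)·I) v_1 = (0, 0, 0, 0)ᵀ = 0. ✓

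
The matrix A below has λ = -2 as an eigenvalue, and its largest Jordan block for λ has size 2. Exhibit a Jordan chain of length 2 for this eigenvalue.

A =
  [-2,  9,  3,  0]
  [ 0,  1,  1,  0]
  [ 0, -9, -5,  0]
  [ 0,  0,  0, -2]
A Jordan chain for λ = -2 of length 2:
v_1 = (9, 3, -9, 0)ᵀ
v_2 = (0, 1, 0, 0)ᵀ

Let N = A − (-2)·I. We want v_2 with N^2 v_2 = 0 but N^1 v_2 ≠ 0; then v_{j-1} := N · v_j for j = 2, …, 2.

Pick v_2 = (0, 1, 0, 0)ᵀ.
Then v_1 = N · v_2 = (9, 3, -9, 0)ᵀ.

Sanity check: (A − (-2)·I) v_1 = (0, 0, 0, 0)ᵀ = 0. ✓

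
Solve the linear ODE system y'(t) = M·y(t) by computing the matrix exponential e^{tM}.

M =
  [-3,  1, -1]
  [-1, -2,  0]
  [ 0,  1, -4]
e^{tM} =
  [-t^2*exp(-3*t)/2 + exp(-3*t), t*exp(-3*t), t^2*exp(-3*t)/2 - t*exp(-3*t)]
  [-t^2*exp(-3*t)/2 - t*exp(-3*t), t*exp(-3*t) + exp(-3*t), t^2*exp(-3*t)/2]
  [-t^2*exp(-3*t)/2, t*exp(-3*t), t^2*exp(-3*t)/2 - t*exp(-3*t) + exp(-3*t)]

Strategy: write M = P · J · P⁻¹ where J is a Jordan canonical form, so e^{tM} = P · e^{tJ} · P⁻¹, and e^{tJ} can be computed block-by-block.

M has Jordan form
J =
  [-3,  1,  0]
  [ 0, -3,  1]
  [ 0,  0, -3]
(up to reordering of blocks).

Per-block formulas:
  For a 3×3 Jordan block J_3(-3): exp(t · J_3(-3)) = e^(-3t)·(I + t·N + (t^2/2)·N^2), where N is the 3×3 nilpotent shift.

After assembling e^{tJ} and conjugating by P, we get:

e^{tM} =
  [-t^2*exp(-3*t)/2 + exp(-3*t), t*exp(-3*t), t^2*exp(-3*t)/2 - t*exp(-3*t)]
  [-t^2*exp(-3*t)/2 - t*exp(-3*t), t*exp(-3*t) + exp(-3*t), t^2*exp(-3*t)/2]
  [-t^2*exp(-3*t)/2, t*exp(-3*t), t^2*exp(-3*t)/2 - t*exp(-3*t) + exp(-3*t)]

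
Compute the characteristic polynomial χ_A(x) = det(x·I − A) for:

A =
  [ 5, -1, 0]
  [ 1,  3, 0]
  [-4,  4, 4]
x^3 - 12*x^2 + 48*x - 64

Expanding det(x·I − A) (e.g. by cofactor expansion or by noting that A is similar to its Jordan form J, which has the same characteristic polynomial as A) gives
  χ_A(x) = x^3 - 12*x^2 + 48*x - 64
which factors as (x - 4)^3. The eigenvalues (with algebraic multiplicities) are λ = 4 with multiplicity 3.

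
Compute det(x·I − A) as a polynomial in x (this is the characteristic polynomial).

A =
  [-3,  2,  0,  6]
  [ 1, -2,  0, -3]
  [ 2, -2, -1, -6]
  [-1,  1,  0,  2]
x^4 + 4*x^3 + 6*x^2 + 4*x + 1

Expanding det(x·I − A) (e.g. by cofactor expansion or by noting that A is similar to its Jordan form J, which has the same characteristic polynomial as A) gives
  χ_A(x) = x^4 + 4*x^3 + 6*x^2 + 4*x + 1
which factors as (x + 1)^4. The eigenvalues (with algebraic multiplicities) are λ = -1 with multiplicity 4.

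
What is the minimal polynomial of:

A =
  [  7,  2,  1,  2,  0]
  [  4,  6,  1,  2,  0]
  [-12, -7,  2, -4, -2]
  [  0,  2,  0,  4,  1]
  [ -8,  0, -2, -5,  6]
x^3 - 15*x^2 + 75*x - 125

The characteristic polynomial is χ_A(x) = (x - 5)^5, so the eigenvalues are known. The minimal polynomial is
  m_A(x) = Π_λ (x − λ)^{k_λ}
where k_λ is the size of the *largest* Jordan block for λ (equivalently, the smallest k with (A − λI)^k v = 0 for every generalised eigenvector v of λ).

  λ = 5: largest Jordan block has size 3, contributing (x − 5)^3

So m_A(x) = (x - 5)^3 = x^3 - 15*x^2 + 75*x - 125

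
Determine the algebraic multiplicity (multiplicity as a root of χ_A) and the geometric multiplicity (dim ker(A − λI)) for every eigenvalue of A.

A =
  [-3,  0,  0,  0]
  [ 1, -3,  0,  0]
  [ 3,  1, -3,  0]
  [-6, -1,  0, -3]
λ = -3: alg = 4, geom = 2

Step 1 — factor the characteristic polynomial to read off the algebraic multiplicities:
  χ_A(x) = (x + 3)^4

Step 2 — compute geometric multiplicities via the rank-nullity identity g(λ) = n − rank(A − λI):
  rank(A − (-3)·I) = 2, so dim ker(A − (-3)·I) = n − 2 = 2

Summary:
  λ = -3: algebraic multiplicity = 4, geometric multiplicity = 2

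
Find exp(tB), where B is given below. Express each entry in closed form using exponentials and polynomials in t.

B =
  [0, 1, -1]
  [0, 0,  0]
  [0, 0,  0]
e^{tB} =
  [1, t, -t]
  [0, 1, 0]
  [0, 0, 1]

Strategy: write B = P · J · P⁻¹ where J is a Jordan canonical form, so e^{tB} = P · e^{tJ} · P⁻¹, and e^{tJ} can be computed block-by-block.

B has Jordan form
J =
  [0, 1, 0]
  [0, 0, 0]
  [0, 0, 0]
(up to reordering of blocks).

Per-block formulas:
  For a 2×2 Jordan block J_2(0): exp(t · J_2(0)) = e^(0t)·(I + t·N), where N is the 2×2 nilpotent shift.
  For a 1×1 block at λ = 0: exp(t · [0]) = [e^(0t)].

After assembling e^{tJ} and conjugating by P, we get:

e^{tB} =
  [1, t, -t]
  [0, 1, 0]
  [0, 0, 1]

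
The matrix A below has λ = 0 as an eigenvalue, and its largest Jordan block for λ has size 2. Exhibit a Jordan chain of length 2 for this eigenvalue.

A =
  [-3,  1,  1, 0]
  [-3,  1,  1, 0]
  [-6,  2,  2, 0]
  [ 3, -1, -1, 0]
A Jordan chain for λ = 0 of length 2:
v_1 = (-3, -3, -6, 3)ᵀ
v_2 = (1, 0, 0, 0)ᵀ

Let N = A − (0)·I. We want v_2 with N^2 v_2 = 0 but N^1 v_2 ≠ 0; then v_{j-1} := N · v_j for j = 2, …, 2.

Pick v_2 = (1, 0, 0, 0)ᵀ.
Then v_1 = N · v_2 = (-3, -3, -6, 3)ᵀ.

Sanity check: (A − (0)·I) v_1 = (0, 0, 0, 0)ᵀ = 0. ✓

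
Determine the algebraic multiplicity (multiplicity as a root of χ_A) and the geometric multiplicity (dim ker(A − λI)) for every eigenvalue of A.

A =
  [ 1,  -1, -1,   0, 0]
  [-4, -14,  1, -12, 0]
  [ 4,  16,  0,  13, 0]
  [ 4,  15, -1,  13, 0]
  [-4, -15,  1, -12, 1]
λ = -3: alg = 1, geom = 1; λ = 1: alg = 4, geom = 2

Step 1 — factor the characteristic polynomial to read off the algebraic multiplicities:
  χ_A(x) = (x - 1)^4*(x + 3)

Step 2 — compute geometric multiplicities via the rank-nullity identity g(λ) = n − rank(A − λI):
  rank(A − (-3)·I) = 4, so dim ker(A − (-3)·I) = n − 4 = 1
  rank(A − (1)·I) = 3, so dim ker(A − (1)·I) = n − 3 = 2

Summary:
  λ = -3: algebraic multiplicity = 1, geometric multiplicity = 1
  λ = 1: algebraic multiplicity = 4, geometric multiplicity = 2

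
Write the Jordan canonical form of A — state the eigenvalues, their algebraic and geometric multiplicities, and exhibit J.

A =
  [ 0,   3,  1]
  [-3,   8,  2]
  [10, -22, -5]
J_3(1)

The characteristic polynomial is
  det(x·I − A) = x^3 - 3*x^2 + 3*x - 1 = (x - 1)^3

Eigenvalues and multiplicities (the geometric multiplicity of λ is n − rank(A − λI), which equals the number of Jordan blocks for λ):
  λ = 1: algebraic multiplicity = 3, geometric multiplicity = 1

Determining the block sizes for each eigenvalue:
  λ = 1: one block (gm = 1), so the single block has size am = 3 → block sizes [3]

Assembling the blocks gives a Jordan form
J =
  [1, 1, 0]
  [0, 1, 1]
  [0, 0, 1]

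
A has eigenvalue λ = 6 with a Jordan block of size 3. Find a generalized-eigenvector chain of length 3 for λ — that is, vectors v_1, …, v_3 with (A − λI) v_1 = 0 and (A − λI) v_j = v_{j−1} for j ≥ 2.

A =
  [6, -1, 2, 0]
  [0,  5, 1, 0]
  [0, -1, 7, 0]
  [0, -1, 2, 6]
A Jordan chain for λ = 6 of length 3:
v_1 = (-1, 0, 0, -1)ᵀ
v_2 = (-1, -1, -1, -1)ᵀ
v_3 = (0, 1, 0, 0)ᵀ

Let N = A − (6)·I. We want v_3 with N^3 v_3 = 0 but N^2 v_3 ≠ 0; then v_{j-1} := N · v_j for j = 3, …, 2.

Pick v_3 = (0, 1, 0, 0)ᵀ.
Then v_2 = N · v_3 = (-1, -1, -1, -1)ᵀ.
Then v_1 = N · v_2 = (-1, 0, 0, -1)ᵀ.

Sanity check: (A − (6)·I) v_1 = (0, 0, 0, 0)ᵀ = 0. ✓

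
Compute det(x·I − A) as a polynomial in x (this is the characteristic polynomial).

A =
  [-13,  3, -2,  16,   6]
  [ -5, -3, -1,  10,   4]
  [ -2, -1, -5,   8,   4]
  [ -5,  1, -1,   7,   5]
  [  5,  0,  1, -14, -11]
x^5 + 25*x^4 + 250*x^3 + 1250*x^2 + 3125*x + 3125

Expanding det(x·I − A) (e.g. by cofactor expansion or by noting that A is similar to its Jordan form J, which has the same characteristic polynomial as A) gives
  χ_A(x) = x^5 + 25*x^4 + 250*x^3 + 1250*x^2 + 3125*x + 3125
which factors as (x + 5)^5. The eigenvalues (with algebraic multiplicities) are λ = -5 with multiplicity 5.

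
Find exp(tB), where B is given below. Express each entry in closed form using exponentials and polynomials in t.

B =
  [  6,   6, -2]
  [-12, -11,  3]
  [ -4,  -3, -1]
e^{tB} =
  [8*t*exp(-2*t) + exp(-2*t), 6*t*exp(-2*t), -2*t*exp(-2*t)]
  [-12*t*exp(-2*t), -9*t*exp(-2*t) + exp(-2*t), 3*t*exp(-2*t)]
  [-4*t*exp(-2*t), -3*t*exp(-2*t), t*exp(-2*t) + exp(-2*t)]

Strategy: write B = P · J · P⁻¹ where J is a Jordan canonical form, so e^{tB} = P · e^{tJ} · P⁻¹, and e^{tJ} can be computed block-by-block.

B has Jordan form
J =
  [-2,  1,  0]
  [ 0, -2,  0]
  [ 0,  0, -2]
(up to reordering of blocks).

Per-block formulas:
  For a 2×2 Jordan block J_2(-2): exp(t · J_2(-2)) = e^(-2t)·(I + t·N), where N is the 2×2 nilpotent shift.
  For a 1×1 block at λ = -2: exp(t · [-2]) = [e^(-2t)].

After assembling e^{tJ} and conjugating by P, we get:

e^{tB} =
  [8*t*exp(-2*t) + exp(-2*t), 6*t*exp(-2*t), -2*t*exp(-2*t)]
  [-12*t*exp(-2*t), -9*t*exp(-2*t) + exp(-2*t), 3*t*exp(-2*t)]
  [-4*t*exp(-2*t), -3*t*exp(-2*t), t*exp(-2*t) + exp(-2*t)]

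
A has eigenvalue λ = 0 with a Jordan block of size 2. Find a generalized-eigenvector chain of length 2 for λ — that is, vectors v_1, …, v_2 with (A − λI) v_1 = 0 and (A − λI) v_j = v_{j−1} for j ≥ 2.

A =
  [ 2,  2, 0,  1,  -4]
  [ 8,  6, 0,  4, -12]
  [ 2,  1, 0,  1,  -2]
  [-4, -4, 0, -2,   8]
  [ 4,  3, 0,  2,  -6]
A Jordan chain for λ = 0 of length 2:
v_1 = (2, 8, 2, -4, 4)ᵀ
v_2 = (1, 0, 0, 0, 0)ᵀ

Let N = A − (0)·I. We want v_2 with N^2 v_2 = 0 but N^1 v_2 ≠ 0; then v_{j-1} := N · v_j for j = 2, …, 2.

Pick v_2 = (1, 0, 0, 0, 0)ᵀ.
Then v_1 = N · v_2 = (2, 8, 2, -4, 4)ᵀ.

Sanity check: (A − (0)·I) v_1 = (0, 0, 0, 0, 0)ᵀ = 0. ✓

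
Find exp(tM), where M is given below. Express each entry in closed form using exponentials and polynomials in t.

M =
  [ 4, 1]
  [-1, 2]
e^{tM} =
  [t*exp(3*t) + exp(3*t), t*exp(3*t)]
  [-t*exp(3*t), -t*exp(3*t) + exp(3*t)]

Strategy: write M = P · J · P⁻¹ where J is a Jordan canonical form, so e^{tM} = P · e^{tJ} · P⁻¹, and e^{tJ} can be computed block-by-block.

M has Jordan form
J =
  [3, 1]
  [0, 3]
(up to reordering of blocks).

Per-block formulas:
  For a 2×2 Jordan block J_2(3): exp(t · J_2(3)) = e^(3t)·(I + t·N), where N is the 2×2 nilpotent shift.

After assembling e^{tJ} and conjugating by P, we get:

e^{tM} =
  [t*exp(3*t) + exp(3*t), t*exp(3*t)]
  [-t*exp(3*t), -t*exp(3*t) + exp(3*t)]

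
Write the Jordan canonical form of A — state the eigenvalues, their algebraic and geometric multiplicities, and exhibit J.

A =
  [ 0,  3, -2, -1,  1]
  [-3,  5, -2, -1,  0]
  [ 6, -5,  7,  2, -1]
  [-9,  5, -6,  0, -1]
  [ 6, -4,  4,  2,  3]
J_3(3) ⊕ J_1(3) ⊕ J_1(3)

The characteristic polynomial is
  det(x·I − A) = x^5 - 15*x^4 + 90*x^3 - 270*x^2 + 405*x - 243 = (x - 3)^5

Eigenvalues and multiplicities (the geometric multiplicity of λ is n − rank(A − λI), which equals the number of Jordan blocks for λ):
  λ = 3: algebraic multiplicity = 5, geometric multiplicity = 3

Determining the block sizes for each eigenvalue:
  λ = 3: with am = 5 and gm = 3, the partition is not yet determined (e.g. several partitions of 5 into 3 parts exist). Let N = A − (3)·I. Computing rank(N^1) = 2, rank(N^2) = 1, rank(N^3) = 0; the number of blocks of size ≥ j is rank(N^{j−1}) − rank(N^j), giving [3, 1, 1]. So we have 1 block(s) of size 3, 2 block(s) of size 1 → block sizes [3, 1, 1]

Assembling the blocks gives a Jordan form
J =
  [3, 1, 0, 0, 0]
  [0, 3, 1, 0, 0]
  [0, 0, 3, 0, 0]
  [0, 0, 0, 3, 0]
  [0, 0, 0, 0, 3]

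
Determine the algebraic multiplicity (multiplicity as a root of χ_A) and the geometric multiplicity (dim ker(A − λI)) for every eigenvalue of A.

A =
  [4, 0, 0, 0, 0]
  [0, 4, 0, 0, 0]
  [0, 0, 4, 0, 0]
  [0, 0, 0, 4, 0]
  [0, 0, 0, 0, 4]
λ = 4: alg = 5, geom = 5

Step 1 — factor the characteristic polynomial to read off the algebraic multiplicities:
  χ_A(x) = (x - 4)^5

Step 2 — compute geometric multiplicities via the rank-nullity identity g(λ) = n − rank(A − λI):
  rank(A − (4)·I) = 0, so dim ker(A − (4)·I) = n − 0 = 5

Summary:
  λ = 4: algebraic multiplicity = 5, geometric multiplicity = 5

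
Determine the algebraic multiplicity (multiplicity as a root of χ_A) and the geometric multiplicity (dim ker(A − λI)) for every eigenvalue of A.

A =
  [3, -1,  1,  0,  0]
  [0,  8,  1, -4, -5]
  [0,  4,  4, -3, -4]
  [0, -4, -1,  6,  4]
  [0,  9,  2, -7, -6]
λ = 3: alg = 5, geom = 2

Step 1 — factor the characteristic polynomial to read off the algebraic multiplicities:
  χ_A(x) = (x - 3)^5

Step 2 — compute geometric multiplicities via the rank-nullity identity g(λ) = n − rank(A − λI):
  rank(A − (3)·I) = 3, so dim ker(A − (3)·I) = n − 3 = 2

Summary:
  λ = 3: algebraic multiplicity = 5, geometric multiplicity = 2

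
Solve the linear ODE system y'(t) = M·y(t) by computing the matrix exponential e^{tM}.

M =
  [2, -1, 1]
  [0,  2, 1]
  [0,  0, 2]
e^{tM} =
  [exp(2*t), -t*exp(2*t), -t^2*exp(2*t)/2 + t*exp(2*t)]
  [0, exp(2*t), t*exp(2*t)]
  [0, 0, exp(2*t)]

Strategy: write M = P · J · P⁻¹ where J is a Jordan canonical form, so e^{tM} = P · e^{tJ} · P⁻¹, and e^{tJ} can be computed block-by-block.

M has Jordan form
J =
  [2, 1, 0]
  [0, 2, 1]
  [0, 0, 2]
(up to reordering of blocks).

Per-block formulas:
  For a 3×3 Jordan block J_3(2): exp(t · J_3(2)) = e^(2t)·(I + t·N + (t^2/2)·N^2), where N is the 3×3 nilpotent shift.

After assembling e^{tJ} and conjugating by P, we get:

e^{tM} =
  [exp(2*t), -t*exp(2*t), -t^2*exp(2*t)/2 + t*exp(2*t)]
  [0, exp(2*t), t*exp(2*t)]
  [0, 0, exp(2*t)]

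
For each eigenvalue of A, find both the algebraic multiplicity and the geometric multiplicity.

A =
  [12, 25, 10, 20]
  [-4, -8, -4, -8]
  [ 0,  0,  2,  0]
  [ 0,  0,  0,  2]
λ = 2: alg = 4, geom = 3

Step 1 — factor the characteristic polynomial to read off the algebraic multiplicities:
  χ_A(x) = (x - 2)^4

Step 2 — compute geometric multiplicities via the rank-nullity identity g(λ) = n − rank(A − λI):
  rank(A − (2)·I) = 1, so dim ker(A − (2)·I) = n − 1 = 3

Summary:
  λ = 2: algebraic multiplicity = 4, geometric multiplicity = 3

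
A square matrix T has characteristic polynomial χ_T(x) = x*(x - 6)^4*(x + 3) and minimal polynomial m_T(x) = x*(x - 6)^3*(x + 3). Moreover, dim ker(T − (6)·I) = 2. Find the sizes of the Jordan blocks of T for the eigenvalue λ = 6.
Block sizes for λ = 6: [3, 1]

Step 1 — from the characteristic polynomial, algebraic multiplicity of λ = 6 is 4. From dim ker(T − (6)·I) = 2, there are exactly 2 Jordan blocks for λ = 6.
Step 2 — from the minimal polynomial, the factor (x − 6)^3 tells us the largest block for λ = 6 has size 3.
Step 3 — with total size 4, 2 blocks, and largest block 3, the block sizes (in nonincreasing order) are [3, 1].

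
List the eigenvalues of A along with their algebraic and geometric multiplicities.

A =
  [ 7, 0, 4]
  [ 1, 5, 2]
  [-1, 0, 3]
λ = 5: alg = 3, geom = 2

Step 1 — factor the characteristic polynomial to read off the algebraic multiplicities:
  χ_A(x) = (x - 5)^3

Step 2 — compute geometric multiplicities via the rank-nullity identity g(λ) = n − rank(A − λI):
  rank(A − (5)·I) = 1, so dim ker(A − (5)·I) = n − 1 = 2

Summary:
  λ = 5: algebraic multiplicity = 3, geometric multiplicity = 2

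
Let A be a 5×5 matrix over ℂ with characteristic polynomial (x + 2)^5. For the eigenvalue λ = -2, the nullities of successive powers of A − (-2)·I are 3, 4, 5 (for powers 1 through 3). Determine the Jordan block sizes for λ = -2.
Block sizes for λ = -2: [3, 1, 1]

From the dimensions of kernels of powers, the number of Jordan blocks of size at least j is d_j − d_{j−1} where d_j = dim ker(N^j) (with d_0 = 0). Computing the differences gives [3, 1, 1].
The number of blocks of size exactly k is (#blocks of size ≥ k) − (#blocks of size ≥ k + 1), so the partition is: 2 block(s) of size 1, 1 block(s) of size 3.
In nonincreasing order the block sizes are [3, 1, 1].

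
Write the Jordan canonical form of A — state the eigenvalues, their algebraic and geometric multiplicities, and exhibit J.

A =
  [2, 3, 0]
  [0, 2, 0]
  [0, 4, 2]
J_2(2) ⊕ J_1(2)

The characteristic polynomial is
  det(x·I − A) = x^3 - 6*x^2 + 12*x - 8 = (x - 2)^3

Eigenvalues and multiplicities (the geometric multiplicity of λ is n − rank(A − λI), which equals the number of Jordan blocks for λ):
  λ = 2: algebraic multiplicity = 3, geometric multiplicity = 2

Determining the block sizes for each eigenvalue:
  λ = 2: 2 blocks summing to 3 forces exactly one block of size 2 and the rest size 1 → block sizes [2, 1]

Assembling the blocks gives a Jordan form
J =
  [2, 1, 0]
  [0, 2, 0]
  [0, 0, 2]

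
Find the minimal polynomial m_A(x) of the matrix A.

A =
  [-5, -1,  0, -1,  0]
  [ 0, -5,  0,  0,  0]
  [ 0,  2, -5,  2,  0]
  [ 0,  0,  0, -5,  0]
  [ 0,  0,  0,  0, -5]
x^2 + 10*x + 25

The characteristic polynomial is χ_A(x) = (x + 5)^5, so the eigenvalues are known. The minimal polynomial is
  m_A(x) = Π_λ (x − λ)^{k_λ}
where k_λ is the size of the *largest* Jordan block for λ (equivalently, the smallest k with (A − λI)^k v = 0 for every generalised eigenvector v of λ).

  λ = -5: largest Jordan block has size 2, contributing (x + 5)^2

So m_A(x) = (x + 5)^2 = x^2 + 10*x + 25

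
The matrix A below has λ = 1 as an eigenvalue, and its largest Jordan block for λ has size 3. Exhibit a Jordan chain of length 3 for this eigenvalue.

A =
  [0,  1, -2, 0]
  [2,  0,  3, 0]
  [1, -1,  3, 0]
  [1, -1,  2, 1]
A Jordan chain for λ = 1 of length 3:
v_1 = (1, -1, -1, -1)ᵀ
v_2 = (-1, 2, 1, 1)ᵀ
v_3 = (1, 0, 0, 0)ᵀ

Let N = A − (1)·I. We want v_3 with N^3 v_3 = 0 but N^2 v_3 ≠ 0; then v_{j-1} := N · v_j for j = 3, …, 2.

Pick v_3 = (1, 0, 0, 0)ᵀ.
Then v_2 = N · v_3 = (-1, 2, 1, 1)ᵀ.
Then v_1 = N · v_2 = (1, -1, -1, -1)ᵀ.

Sanity check: (A − (1)·I) v_1 = (0, 0, 0, 0)ᵀ = 0. ✓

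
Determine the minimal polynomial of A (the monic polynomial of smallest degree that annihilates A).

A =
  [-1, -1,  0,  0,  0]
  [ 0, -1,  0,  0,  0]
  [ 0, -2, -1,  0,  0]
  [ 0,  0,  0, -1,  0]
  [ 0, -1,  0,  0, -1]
x^2 + 2*x + 1

The characteristic polynomial is χ_A(x) = (x + 1)^5, so the eigenvalues are known. The minimal polynomial is
  m_A(x) = Π_λ (x − λ)^{k_λ}
where k_λ is the size of the *largest* Jordan block for λ (equivalently, the smallest k with (A − λI)^k v = 0 for every generalised eigenvector v of λ).

  λ = -1: largest Jordan block has size 2, contributing (x + 1)^2

So m_A(x) = (x + 1)^2 = x^2 + 2*x + 1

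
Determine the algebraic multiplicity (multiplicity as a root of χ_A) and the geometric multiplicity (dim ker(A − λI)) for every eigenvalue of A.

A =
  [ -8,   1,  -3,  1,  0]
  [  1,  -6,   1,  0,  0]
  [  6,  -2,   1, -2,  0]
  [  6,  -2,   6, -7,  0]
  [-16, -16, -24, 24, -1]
λ = -5: alg = 4, geom = 2; λ = -1: alg = 1, geom = 1

Step 1 — factor the characteristic polynomial to read off the algebraic multiplicities:
  χ_A(x) = (x + 1)*(x + 5)^4

Step 2 — compute geometric multiplicities via the rank-nullity identity g(λ) = n − rank(A − λI):
  rank(A − (-5)·I) = 3, so dim ker(A − (-5)·I) = n − 3 = 2
  rank(A − (-1)·I) = 4, so dim ker(A − (-1)·I) = n − 4 = 1

Summary:
  λ = -5: algebraic multiplicity = 4, geometric multiplicity = 2
  λ = -1: algebraic multiplicity = 1, geometric multiplicity = 1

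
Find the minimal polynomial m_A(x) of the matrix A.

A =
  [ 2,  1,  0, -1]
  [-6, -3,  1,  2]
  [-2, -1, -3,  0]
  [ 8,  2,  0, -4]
x^3 + 6*x^2 + 12*x + 8

The characteristic polynomial is χ_A(x) = (x + 2)^4, so the eigenvalues are known. The minimal polynomial is
  m_A(x) = Π_λ (x − λ)^{k_λ}
where k_λ is the size of the *largest* Jordan block for λ (equivalently, the smallest k with (A − λI)^k v = 0 for every generalised eigenvector v of λ).

  λ = -2: largest Jordan block has size 3, contributing (x + 2)^3

So m_A(x) = (x + 2)^3 = x^3 + 6*x^2 + 12*x + 8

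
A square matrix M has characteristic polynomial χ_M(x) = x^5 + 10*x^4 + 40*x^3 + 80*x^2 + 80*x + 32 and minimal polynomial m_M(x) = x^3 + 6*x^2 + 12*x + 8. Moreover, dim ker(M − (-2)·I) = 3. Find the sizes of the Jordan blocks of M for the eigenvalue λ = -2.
Block sizes for λ = -2: [3, 1, 1]

Step 1 — from the characteristic polynomial, algebraic multiplicity of λ = -2 is 5. From dim ker(M − (-2)·I) = 3, there are exactly 3 Jordan blocks for λ = -2.
Step 2 — from the minimal polynomial, the factor (x + 2)^3 tells us the largest block for λ = -2 has size 3.
Step 3 — with total size 5, 3 blocks, and largest block 3, the block sizes (in nonincreasing order) are [3, 1, 1].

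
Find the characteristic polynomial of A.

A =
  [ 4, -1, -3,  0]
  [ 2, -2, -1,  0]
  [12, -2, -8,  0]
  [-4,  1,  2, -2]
x^4 + 8*x^3 + 24*x^2 + 32*x + 16

Expanding det(x·I − A) (e.g. by cofactor expansion or by noting that A is similar to its Jordan form J, which has the same characteristic polynomial as A) gives
  χ_A(x) = x^4 + 8*x^3 + 24*x^2 + 32*x + 16
which factors as (x + 2)^4. The eigenvalues (with algebraic multiplicities) are λ = -2 with multiplicity 4.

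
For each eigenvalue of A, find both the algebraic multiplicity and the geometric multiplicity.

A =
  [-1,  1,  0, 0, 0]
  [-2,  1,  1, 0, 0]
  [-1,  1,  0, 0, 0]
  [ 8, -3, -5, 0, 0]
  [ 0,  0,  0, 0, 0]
λ = 0: alg = 5, geom = 3

Step 1 — factor the characteristic polynomial to read off the algebraic multiplicities:
  χ_A(x) = x^5

Step 2 — compute geometric multiplicities via the rank-nullity identity g(λ) = n − rank(A − λI):
  rank(A − (0)·I) = 2, so dim ker(A − (0)·I) = n − 2 = 3

Summary:
  λ = 0: algebraic multiplicity = 5, geometric multiplicity = 3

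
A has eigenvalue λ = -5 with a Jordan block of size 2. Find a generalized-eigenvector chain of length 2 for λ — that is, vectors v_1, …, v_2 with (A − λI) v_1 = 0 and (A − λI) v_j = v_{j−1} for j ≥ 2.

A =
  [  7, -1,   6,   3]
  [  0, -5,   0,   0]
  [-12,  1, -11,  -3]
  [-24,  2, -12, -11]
A Jordan chain for λ = -5 of length 2:
v_1 = (12, 0, -12, -24)ᵀ
v_2 = (1, 0, 0, 0)ᵀ

Let N = A − (-5)·I. We want v_2 with N^2 v_2 = 0 but N^1 v_2 ≠ 0; then v_{j-1} := N · v_j for j = 2, …, 2.

Pick v_2 = (1, 0, 0, 0)ᵀ.
Then v_1 = N · v_2 = (12, 0, -12, -24)ᵀ.

Sanity check: (A − (-5)·I) v_1 = (0, 0, 0, 0)ᵀ = 0. ✓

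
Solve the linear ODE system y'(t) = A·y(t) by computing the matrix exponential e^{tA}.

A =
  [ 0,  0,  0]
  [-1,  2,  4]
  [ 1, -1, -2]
e^{tA} =
  [1, 0, 0]
  [t^2 - t, 2*t + 1, 4*t]
  [-t^2/2 + t, -t, 1 - 2*t]

Strategy: write A = P · J · P⁻¹ where J is a Jordan canonical form, so e^{tA} = P · e^{tJ} · P⁻¹, and e^{tJ} can be computed block-by-block.

A has Jordan form
J =
  [0, 1, 0]
  [0, 0, 1]
  [0, 0, 0]
(up to reordering of blocks).

Per-block formulas:
  For a 3×3 Jordan block J_3(0): exp(t · J_3(0)) = e^(0t)·(I + t·N + (t^2/2)·N^2), where N is the 3×3 nilpotent shift.

After assembling e^{tJ} and conjugating by P, we get:

e^{tA} =
  [1, 0, 0]
  [t^2 - t, 2*t + 1, 4*t]
  [-t^2/2 + t, -t, 1 - 2*t]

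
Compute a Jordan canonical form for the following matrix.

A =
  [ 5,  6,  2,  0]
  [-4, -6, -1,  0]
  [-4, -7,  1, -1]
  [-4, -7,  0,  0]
J_1(-3) ⊕ J_3(1)

The characteristic polynomial is
  det(x·I − A) = x^4 - 6*x^2 + 8*x - 3 = (x - 1)^3*(x + 3)

Eigenvalues and multiplicities (the geometric multiplicity of λ is n − rank(A − λI), which equals the number of Jordan blocks for λ):
  λ = -3: algebraic multiplicity = 1, geometric multiplicity = 1
  λ = 1: algebraic multiplicity = 3, geometric multiplicity = 1

Determining the block sizes for each eigenvalue:
  λ = -3: one block (gm = 1), so the single block has size am = 1 → block sizes [1]
  λ = 1: one block (gm = 1), so the single block has size am = 3 → block sizes [3]

Assembling the blocks gives a Jordan form
J =
  [-3, 0, 0, 0]
  [ 0, 1, 1, 0]
  [ 0, 0, 1, 1]
  [ 0, 0, 0, 1]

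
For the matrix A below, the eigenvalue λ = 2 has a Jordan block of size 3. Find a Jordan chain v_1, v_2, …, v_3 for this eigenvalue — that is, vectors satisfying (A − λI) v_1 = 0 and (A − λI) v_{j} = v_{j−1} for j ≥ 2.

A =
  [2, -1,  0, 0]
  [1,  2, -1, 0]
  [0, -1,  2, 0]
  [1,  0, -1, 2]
A Jordan chain for λ = 2 of length 3:
v_1 = (-1, 0, -1, 0)ᵀ
v_2 = (0, 1, 0, 1)ᵀ
v_3 = (1, 0, 0, 0)ᵀ

Let N = A − (2)·I. We want v_3 with N^3 v_3 = 0 but N^2 v_3 ≠ 0; then v_{j-1} := N · v_j for j = 3, …, 2.

Pick v_3 = (1, 0, 0, 0)ᵀ.
Then v_2 = N · v_3 = (0, 1, 0, 1)ᵀ.
Then v_1 = N · v_2 = (-1, 0, -1, 0)ᵀ.

Sanity check: (A − (2)·I) v_1 = (0, 0, 0, 0)ᵀ = 0. ✓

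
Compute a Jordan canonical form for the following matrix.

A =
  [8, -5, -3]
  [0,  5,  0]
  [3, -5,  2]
J_2(5) ⊕ J_1(5)

The characteristic polynomial is
  det(x·I − A) = x^3 - 15*x^2 + 75*x - 125 = (x - 5)^3

Eigenvalues and multiplicities (the geometric multiplicity of λ is n − rank(A − λI), which equals the number of Jordan blocks for λ):
  λ = 5: algebraic multiplicity = 3, geometric multiplicity = 2

Determining the block sizes for each eigenvalue:
  λ = 5: 2 blocks summing to 3 forces exactly one block of size 2 and the rest size 1 → block sizes [2, 1]

Assembling the blocks gives a Jordan form
J =
  [5, 1, 0]
  [0, 5, 0]
  [0, 0, 5]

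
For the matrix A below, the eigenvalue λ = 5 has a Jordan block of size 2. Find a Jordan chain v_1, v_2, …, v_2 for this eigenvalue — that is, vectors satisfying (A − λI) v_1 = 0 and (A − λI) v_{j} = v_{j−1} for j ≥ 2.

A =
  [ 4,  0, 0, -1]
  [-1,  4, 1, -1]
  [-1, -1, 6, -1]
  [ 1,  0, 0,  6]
A Jordan chain for λ = 5 of length 2:
v_1 = (-1, -1, -1, 1)ᵀ
v_2 = (1, 0, 0, 0)ᵀ

Let N = A − (5)·I. We want v_2 with N^2 v_2 = 0 but N^1 v_2 ≠ 0; then v_{j-1} := N · v_j for j = 2, …, 2.

Pick v_2 = (1, 0, 0, 0)ᵀ.
Then v_1 = N · v_2 = (-1, -1, -1, 1)ᵀ.

Sanity check: (A − (5)·I) v_1 = (0, 0, 0, 0)ᵀ = 0. ✓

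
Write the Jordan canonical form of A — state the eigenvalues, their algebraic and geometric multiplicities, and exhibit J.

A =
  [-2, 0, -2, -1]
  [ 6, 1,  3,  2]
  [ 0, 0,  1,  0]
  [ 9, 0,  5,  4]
J_3(1) ⊕ J_1(1)

The characteristic polynomial is
  det(x·I − A) = x^4 - 4*x^3 + 6*x^2 - 4*x + 1 = (x - 1)^4

Eigenvalues and multiplicities (the geometric multiplicity of λ is n − rank(A − λI), which equals the number of Jordan blocks for λ):
  λ = 1: algebraic multiplicity = 4, geometric multiplicity = 2

Determining the block sizes for each eigenvalue:
  λ = 1: with am = 4 and gm = 2, the partition is not yet determined (e.g. several partitions of 4 into 2 parts exist). Let N = A − (1)·I. Computing rank(N^1) = 2, rank(N^2) = 1, rank(N^3) = 0; the number of blocks of size ≥ j is rank(N^{j−1}) − rank(N^j), giving [2, 1, 1]. So we have 1 block(s) of size 3, 1 block(s) of size 1 → block sizes [3, 1]

Assembling the blocks gives a Jordan form
J =
  [1, 1, 0, 0]
  [0, 1, 1, 0]
  [0, 0, 1, 0]
  [0, 0, 0, 1]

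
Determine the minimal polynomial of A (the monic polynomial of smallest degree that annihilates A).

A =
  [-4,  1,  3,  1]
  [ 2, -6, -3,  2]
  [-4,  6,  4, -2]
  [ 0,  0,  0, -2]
x^3 + 6*x^2 + 12*x + 8

The characteristic polynomial is χ_A(x) = (x + 2)^4, so the eigenvalues are known. The minimal polynomial is
  m_A(x) = Π_λ (x − λ)^{k_λ}
where k_λ is the size of the *largest* Jordan block for λ (equivalently, the smallest k with (A − λI)^k v = 0 for every generalised eigenvector v of λ).

  λ = -2: largest Jordan block has size 3, contributing (x + 2)^3

So m_A(x) = (x + 2)^3 = x^3 + 6*x^2 + 12*x + 8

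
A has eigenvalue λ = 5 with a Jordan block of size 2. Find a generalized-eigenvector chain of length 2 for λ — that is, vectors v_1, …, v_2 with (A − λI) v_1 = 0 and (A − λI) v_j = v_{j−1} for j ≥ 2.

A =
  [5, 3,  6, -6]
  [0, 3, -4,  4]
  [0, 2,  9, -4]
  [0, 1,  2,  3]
A Jordan chain for λ = 5 of length 2:
v_1 = (3, -2, 2, 1)ᵀ
v_2 = (0, 1, 0, 0)ᵀ

Let N = A − (5)·I. We want v_2 with N^2 v_2 = 0 but N^1 v_2 ≠ 0; then v_{j-1} := N · v_j for j = 2, …, 2.

Pick v_2 = (0, 1, 0, 0)ᵀ.
Then v_1 = N · v_2 = (3, -2, 2, 1)ᵀ.

Sanity check: (A − (5)·I) v_1 = (0, 0, 0, 0)ᵀ = 0. ✓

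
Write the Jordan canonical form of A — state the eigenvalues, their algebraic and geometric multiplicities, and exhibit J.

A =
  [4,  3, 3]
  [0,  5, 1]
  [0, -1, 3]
J_2(4) ⊕ J_1(4)

The characteristic polynomial is
  det(x·I − A) = x^3 - 12*x^2 + 48*x - 64 = (x - 4)^3

Eigenvalues and multiplicities (the geometric multiplicity of λ is n − rank(A − λI), which equals the number of Jordan blocks for λ):
  λ = 4: algebraic multiplicity = 3, geometric multiplicity = 2

Determining the block sizes for each eigenvalue:
  λ = 4: 2 blocks summing to 3 forces exactly one block of size 2 and the rest size 1 → block sizes [2, 1]

Assembling the blocks gives a Jordan form
J =
  [4, 1, 0]
  [0, 4, 0]
  [0, 0, 4]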